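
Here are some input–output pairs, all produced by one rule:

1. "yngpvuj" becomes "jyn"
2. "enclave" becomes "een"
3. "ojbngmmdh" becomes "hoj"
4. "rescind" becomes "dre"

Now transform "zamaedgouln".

nza

The transformation: move the first 2 characters to the end (rotate left by 2), then keep only the last 3 characters.
"zamaedgouln" → "nza".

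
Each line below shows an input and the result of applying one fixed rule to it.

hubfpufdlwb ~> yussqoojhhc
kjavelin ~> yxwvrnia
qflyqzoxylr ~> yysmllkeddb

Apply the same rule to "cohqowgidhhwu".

vuuutqpjjhdbb

What's happening: shift every letter 13 places forward in the alphabet (wrapping around) — i.e. ROT13, then sort the characters into reverse alphabetical order.
"cohqowgidhhwu" → "pbudbjtvquujh" → "vuuutqpjjhdbb".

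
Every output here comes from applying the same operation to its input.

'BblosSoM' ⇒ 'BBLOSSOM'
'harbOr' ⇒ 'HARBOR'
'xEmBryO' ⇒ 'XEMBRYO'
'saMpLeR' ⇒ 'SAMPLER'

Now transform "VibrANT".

VIBRANT

The transformation: convert every letter to uppercase.
"VibrANT" → "VIBRANT".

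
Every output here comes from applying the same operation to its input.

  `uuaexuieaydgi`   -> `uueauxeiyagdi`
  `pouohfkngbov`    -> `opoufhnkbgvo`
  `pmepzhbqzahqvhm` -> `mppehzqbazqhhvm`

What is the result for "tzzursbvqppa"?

ztuzsrvbpqap

The rule is to swap each adjacent pair of characters (1↔2, 3↔4, ...).
Doing the same to "tzzursbvqppa": "ztuzsrvbpqap".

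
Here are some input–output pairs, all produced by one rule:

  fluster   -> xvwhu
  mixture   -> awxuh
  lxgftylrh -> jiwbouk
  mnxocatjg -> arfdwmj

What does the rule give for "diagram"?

djudp

The rule is to shift every letter 3 places forward in the alphabet (wrapping around), then delete the first 2 characters.
Working it through for "diagram": intermediate "gldjudp", final "djudp".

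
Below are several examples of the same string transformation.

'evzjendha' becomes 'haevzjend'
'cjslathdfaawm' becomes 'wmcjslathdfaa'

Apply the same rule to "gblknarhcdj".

djgblknarhc

Each output is the input with this applied: move the last 2 characters to the front (rotate right by 2).
"gblknarhcdj" → "djgblknarhc".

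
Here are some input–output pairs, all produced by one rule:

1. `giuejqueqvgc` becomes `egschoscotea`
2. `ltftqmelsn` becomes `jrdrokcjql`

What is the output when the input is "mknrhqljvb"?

The transformation: shift every letter 2 places backward in the alphabet (wrapping around).
For "mknrhqljvb" the result is "kilpfojhtz".

kilpfojhtz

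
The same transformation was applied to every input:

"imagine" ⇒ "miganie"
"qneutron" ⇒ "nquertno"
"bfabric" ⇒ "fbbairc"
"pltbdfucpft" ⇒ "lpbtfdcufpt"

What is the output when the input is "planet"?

Looking at the pairs, the operation is to swap each adjacent pair of characters (1↔2, 3↔4, ...).
Applying that to "planet" gives "lpnate".

lpnate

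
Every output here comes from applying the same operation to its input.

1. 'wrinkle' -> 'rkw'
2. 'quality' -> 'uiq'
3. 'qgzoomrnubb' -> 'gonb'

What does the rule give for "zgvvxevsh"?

Looking at the pairs, the operation is to move the first character to the end, then keep one character in every 3, starting at position 1 (positions 1st, 4th, 7th, ...).
Working it through for "zgvvxevsh": intermediate "gvvxevshz", final "gxs".

gxs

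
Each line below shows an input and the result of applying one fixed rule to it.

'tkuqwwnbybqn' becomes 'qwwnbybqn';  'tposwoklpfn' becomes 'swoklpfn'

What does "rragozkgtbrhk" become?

gozkgtbrhk

Looking at the pairs, the operation is to delete the first 3 characters.
On "rragozkgtbrhk" that produces "gozkgtbrhk".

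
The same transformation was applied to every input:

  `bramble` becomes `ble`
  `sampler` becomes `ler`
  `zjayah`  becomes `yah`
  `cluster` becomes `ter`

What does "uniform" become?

orm

The transformation: keep only the last 3 characters.
On "uniform" that produces "orm".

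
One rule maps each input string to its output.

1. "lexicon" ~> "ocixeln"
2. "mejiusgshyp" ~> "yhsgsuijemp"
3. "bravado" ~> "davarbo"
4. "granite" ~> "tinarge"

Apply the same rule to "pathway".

What's happening: move the last character to the front, then reverse the string.
For "pathway", step one produces "ypathwa"; step two turns that into "awhtapy".

awhtapy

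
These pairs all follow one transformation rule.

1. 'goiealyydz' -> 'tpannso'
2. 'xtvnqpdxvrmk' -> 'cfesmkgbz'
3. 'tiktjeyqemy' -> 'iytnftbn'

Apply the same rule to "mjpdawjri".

splygx

The pattern: shift every letter 11 places backward in the alphabet (wrapping around), then delete the first 3 characters.
For "mjpdawjri", step one produces "byesplygx"; step two turns that into "splygx".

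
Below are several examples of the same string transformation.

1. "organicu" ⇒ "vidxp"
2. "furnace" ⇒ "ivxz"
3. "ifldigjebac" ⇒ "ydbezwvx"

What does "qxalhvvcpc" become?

gcqqxkx

The rule is to delete the first 3 characters, then shift every letter 5 places backward in the alphabet (wrapping around).
On "qxalhvvcpc": the first step gives "lhvvcpc", and the second then gives "gcqqxkx".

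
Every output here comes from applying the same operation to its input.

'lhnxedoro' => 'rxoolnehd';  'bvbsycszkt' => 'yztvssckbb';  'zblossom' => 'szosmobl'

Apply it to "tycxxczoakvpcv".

Looking at the pairs, the operation is to sort the characters into reverse alphabetical order, then swap each adjacent pair of characters (1↔2, 3↔4, ...).
Starting from "tycxxczoakvpcv": after the first operation, "zyxxvvtpokccca"; after the second, "yzxxvvptkoccac".
(Check on "zblossom": → "zssoomlb" → "szosmobl" ✓)

yzxxvvptkoccac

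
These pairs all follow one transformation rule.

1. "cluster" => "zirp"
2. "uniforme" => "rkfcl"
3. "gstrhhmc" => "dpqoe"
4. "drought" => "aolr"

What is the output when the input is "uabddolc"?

rxyaa

What's happening: delete the last 3 characters, then shift every letter 3 places backward in the alphabet (wrapping around).
"uabddolc" → "uabdd" → "rxyaa".
(Check on "drought": → "drou" → "aolr" ✓)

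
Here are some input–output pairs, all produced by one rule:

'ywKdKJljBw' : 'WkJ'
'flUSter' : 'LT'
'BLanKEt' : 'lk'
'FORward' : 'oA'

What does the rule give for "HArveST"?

Rule — flip the case of every letter, then keep one character in every 3, starting at position 2 (positions 2nd, 5th, 8th, ...).
"HArveST" → "aE".
(Check on "ywKdKJljBw": → "YWkDkjLJbW" → "WkJ" ✓)

aE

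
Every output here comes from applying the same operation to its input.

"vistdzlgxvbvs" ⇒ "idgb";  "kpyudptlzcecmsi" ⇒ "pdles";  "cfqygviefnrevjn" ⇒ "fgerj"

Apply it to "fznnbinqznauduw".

zbqau

Looking at the pairs, the operation is to keep one character in every 3, starting at position 2 (positions 2nd, 5th, 8th, ...).
For "fznnbinqznauduw" the result is "zbqau".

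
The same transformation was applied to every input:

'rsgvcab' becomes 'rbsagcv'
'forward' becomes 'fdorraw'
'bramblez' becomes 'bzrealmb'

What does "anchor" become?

The rule is to take characters alternately from the front and the back (1st, last, 2nd, 2nd-last, ...).
"anchor" → "arnoch".

arnoch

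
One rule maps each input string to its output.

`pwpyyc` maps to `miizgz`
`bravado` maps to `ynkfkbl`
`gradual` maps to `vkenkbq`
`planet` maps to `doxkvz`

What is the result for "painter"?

Rule — shift every letter 10 places forward in the alphabet (wrapping around), then reverse the string.
On "painter": the first step gives "zksxdob", and the second then gives "bodxskz".

bodxskz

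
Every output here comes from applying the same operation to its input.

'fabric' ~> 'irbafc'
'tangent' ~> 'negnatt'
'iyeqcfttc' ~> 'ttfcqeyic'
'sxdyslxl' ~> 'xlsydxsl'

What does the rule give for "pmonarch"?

cranomph

The transformation: move the last character to the front, then reverse the string.
Applying both steps to "pmonarch": "hpmonarc", then "cranomph".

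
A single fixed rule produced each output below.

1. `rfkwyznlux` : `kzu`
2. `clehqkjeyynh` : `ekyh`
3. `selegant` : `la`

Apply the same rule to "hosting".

sn

Looking at the pairs, the operation is to keep one character in every 3, starting at position 3 (positions 3rd, 6th, 9th, ...).
So "hosting" becomes "sn".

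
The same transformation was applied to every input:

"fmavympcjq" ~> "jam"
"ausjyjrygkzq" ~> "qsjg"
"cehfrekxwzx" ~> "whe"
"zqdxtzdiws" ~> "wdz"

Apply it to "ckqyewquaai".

Each output is the input with this applied: keep one character in every 3, starting at position 3 (positions 3rd, 6th, 9th, ...), then move the last character to the front.
"ckqyewquaai" → "qwa" → "aqw".

aqw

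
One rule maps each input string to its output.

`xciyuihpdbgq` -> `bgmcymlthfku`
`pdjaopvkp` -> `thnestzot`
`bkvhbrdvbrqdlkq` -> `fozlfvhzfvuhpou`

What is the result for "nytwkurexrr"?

rcxaoyvibvv

Looking at the pairs, the operation is to shift every letter 4 places forward in the alphabet (wrapping around).
Doing the same to "nytwkurexrr": "rcxaoyvibvv".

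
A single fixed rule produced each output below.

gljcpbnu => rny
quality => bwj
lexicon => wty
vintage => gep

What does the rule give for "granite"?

ryp

Looking at the pairs, the operation is to keep one character in every 3, starting at position 1 (positions 1st, 4th, 7th, ...), then shift every letter 11 places forward in the alphabet (wrapping around).
Applying both steps to "granite": "gne", then "ryp".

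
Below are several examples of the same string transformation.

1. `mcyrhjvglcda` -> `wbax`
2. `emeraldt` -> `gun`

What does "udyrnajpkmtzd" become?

Each output is the input with this applied: keep one character in every 3, starting at position 2 (positions 2nd, 5th, 8th, ...), then shift every letter 6 places backward in the alphabet (wrapping around).
For "udyrnajpkmtzd", step one produces "dnpt"; step two turns that into "xhjn".

xhjn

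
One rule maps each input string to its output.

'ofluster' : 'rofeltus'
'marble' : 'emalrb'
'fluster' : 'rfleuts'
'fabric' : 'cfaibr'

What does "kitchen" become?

What's happening: swap the first and last characters, then take characters alternately from the front and the back (1st, last, 2nd, 2nd-last, ...).
For "kitchen" the result is "nkiethc".

nkiethc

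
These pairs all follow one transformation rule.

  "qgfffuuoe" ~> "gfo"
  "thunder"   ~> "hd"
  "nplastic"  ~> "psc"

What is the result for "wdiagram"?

In each case the input is transformed by: keep one character in every 3, starting at position 2 (positions 2nd, 5th, 8th, ...).
Doing the same to "wdiagram": "dgm".

dgm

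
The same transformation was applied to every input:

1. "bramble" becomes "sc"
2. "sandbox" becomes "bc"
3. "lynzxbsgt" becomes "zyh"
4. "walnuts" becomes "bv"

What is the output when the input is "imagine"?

What's happening: keep one character in every 3, starting at position 2 (positions 2nd, 5th, 8th, ...), then shift every letter 1 place forward in the alphabet (wrapping around).
Working it through for "imagine": intermediate "mi", final "nj".
(Check on "sandbox": → "ab" → "bc" ✓)

nj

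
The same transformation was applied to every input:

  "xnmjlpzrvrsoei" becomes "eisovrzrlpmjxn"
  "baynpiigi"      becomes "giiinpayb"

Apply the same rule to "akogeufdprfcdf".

Each output is the input with this applied: reverse the string, then swap each adjacent pair of characters (1↔2, 3↔4, ...).
Applying both steps to "akogeufdprfcdf": "fdcfrpdfuegoka", then "dffcprfdeuogak".
(Check on "baynpiigi": → "igiipnyab" → "giiinpayb" ✓)

dffcprfdeuogak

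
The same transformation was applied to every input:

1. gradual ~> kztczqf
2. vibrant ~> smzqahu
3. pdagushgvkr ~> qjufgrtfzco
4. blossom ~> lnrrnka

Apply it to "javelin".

What's happening: shift every letter 1 place backward in the alphabet (wrapping around), then reverse the string.
On "javelin": the first step gives "izudkhm", and the second then gives "mhkduzi".

mhkduzi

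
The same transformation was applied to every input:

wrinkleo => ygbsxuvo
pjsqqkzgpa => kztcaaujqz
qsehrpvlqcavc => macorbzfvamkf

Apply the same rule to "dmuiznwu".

enwesjxg

Looking at the pairs, the operation is to shift every letter 10 places forward in the alphabet (wrapping around), then move the last character to the front.
On "dmuiznwu": the first step gives "nwesjxge", and the second then gives "enwesjxg".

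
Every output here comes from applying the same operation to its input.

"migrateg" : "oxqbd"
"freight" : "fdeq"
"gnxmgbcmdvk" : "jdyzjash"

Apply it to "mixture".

qrob

Looking at the pairs, the operation is to shift every letter 3 places backward in the alphabet (wrapping around), then delete the first 3 characters.
For "mixture", step one produces "jfuqrob"; step two turns that into "qrob".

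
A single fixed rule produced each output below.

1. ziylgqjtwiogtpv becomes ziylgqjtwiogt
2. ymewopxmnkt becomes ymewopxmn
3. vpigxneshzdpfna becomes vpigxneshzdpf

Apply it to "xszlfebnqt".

The rule is to delete the last 2 characters.
On "xszlfebnqt" that produces "xszlfebn".

xszlfebn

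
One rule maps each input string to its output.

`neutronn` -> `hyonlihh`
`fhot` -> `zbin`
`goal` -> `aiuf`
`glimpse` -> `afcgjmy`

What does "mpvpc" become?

gjpjw

The pattern: shift every letter 6 places backward in the alphabet (wrapping around).
On "mpvpc" that produces "gjpjw".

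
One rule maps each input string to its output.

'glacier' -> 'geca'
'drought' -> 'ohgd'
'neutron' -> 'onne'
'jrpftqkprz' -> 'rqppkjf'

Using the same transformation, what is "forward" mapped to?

ofda

The pattern: sort the characters into reverse alphabetical order, then delete the first 3 characters.
Applying that to "forward" gives "ofda".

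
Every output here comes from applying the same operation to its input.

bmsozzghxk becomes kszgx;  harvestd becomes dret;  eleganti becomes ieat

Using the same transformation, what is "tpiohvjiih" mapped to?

hihji

Looking at the pairs, the operation is to swap the first and last characters, then keep every other character starting from the first (positions 1st, 3rd, 5th, ...).
"tpiohvjiih" → "hpiohvjiit" → "hihji".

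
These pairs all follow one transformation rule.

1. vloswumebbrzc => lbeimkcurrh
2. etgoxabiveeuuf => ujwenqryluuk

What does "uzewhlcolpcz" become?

kpumxbsebf

Each output is the input with this applied: shift every letter 10 places backward in the alphabet (wrapping around), then delete the last 2 characters.
On "uzewhlcolpcz": the first step gives "kpumxbsebfsp", and the second then gives "kpumxbsebf".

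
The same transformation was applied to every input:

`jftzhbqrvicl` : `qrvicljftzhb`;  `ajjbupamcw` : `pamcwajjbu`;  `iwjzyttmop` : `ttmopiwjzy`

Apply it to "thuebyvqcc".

The pattern: swap the front and back halves of the string.
Applying that to "thuebyvqcc" gives "yvqccthueb".

yvqccthueb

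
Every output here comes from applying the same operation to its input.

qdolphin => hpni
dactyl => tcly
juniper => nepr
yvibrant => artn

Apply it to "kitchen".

tehn

Looking at the pairs, the operation is to swap each adjacent pair of characters (1↔2, 3↔4, ...), then keep only the last 4 characters.
So "kitchen" becomes "tehn".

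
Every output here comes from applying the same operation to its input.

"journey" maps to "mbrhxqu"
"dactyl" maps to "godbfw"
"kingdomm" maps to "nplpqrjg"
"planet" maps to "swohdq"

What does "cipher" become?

fulhsk

The pattern: take characters alternately from the front and the back (1st, last, 2nd, 2nd-last, ...), then shift every letter 3 places forward in the alphabet (wrapping around).
On "cipher": the first step gives "crieph", and the second then gives "fulhsk".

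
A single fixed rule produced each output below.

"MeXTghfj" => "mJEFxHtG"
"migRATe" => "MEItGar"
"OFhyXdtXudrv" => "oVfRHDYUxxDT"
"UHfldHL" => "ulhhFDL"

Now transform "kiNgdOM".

KmIonDG

The transformation: take characters alternately from the front and the back (1st, last, 2nd, 2nd-last, ...), then flip the case of every letter.
Applying both steps to "kiNgdOM": "kMiONdg", then "KmIonDG".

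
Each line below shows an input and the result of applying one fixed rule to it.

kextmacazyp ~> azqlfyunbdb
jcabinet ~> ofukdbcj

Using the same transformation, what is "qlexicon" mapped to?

The rule is to move the last 3 characters to the front (rotate right by 3), then shift every letter 1 place forward in the alphabet (wrapping around).
For "qlexicon", step one produces "conqlexi"; step two turns that into "dpormfyj".
(Check on "kextmacazyp": → "zypkextmaca" → "azqlfyunbdb" ✓)

dpormfyj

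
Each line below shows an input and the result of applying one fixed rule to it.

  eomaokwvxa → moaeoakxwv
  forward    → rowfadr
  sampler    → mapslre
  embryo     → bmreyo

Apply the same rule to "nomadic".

moandci

Each output is the input with this applied: move the first 2 characters to the end (rotate left by 2), then take characters alternately from the front and the back (1st, last, 2nd, 2nd-last, ...).
Applying that to "nomadic" gives "moandci".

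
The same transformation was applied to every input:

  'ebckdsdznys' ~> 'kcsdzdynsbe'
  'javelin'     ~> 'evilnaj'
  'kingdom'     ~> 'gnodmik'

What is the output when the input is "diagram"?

gaarmid

Each output is the input with this applied: swap each adjacent pair of characters (1↔2, 3↔4, ...), then move the first 2 characters to the end (rotate left by 2).
"diagram" → "gaarmid".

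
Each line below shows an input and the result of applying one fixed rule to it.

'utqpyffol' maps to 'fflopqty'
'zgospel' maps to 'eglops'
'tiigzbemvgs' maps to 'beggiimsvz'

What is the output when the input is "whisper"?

What's happening: delete the first character, then sort the characters into alphabetical order.
Doing the same to "whisper": "ehiprs".

ehiprs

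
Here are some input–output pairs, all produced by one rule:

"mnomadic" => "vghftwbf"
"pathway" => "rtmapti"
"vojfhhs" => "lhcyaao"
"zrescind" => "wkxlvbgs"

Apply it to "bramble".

xktfueu

Each output is the input with this applied: shift every letter 7 places backward in the alphabet (wrapping around), then swap the first and last characters.
Applying both steps to "bramble": "uktfuex", then "xktfueu".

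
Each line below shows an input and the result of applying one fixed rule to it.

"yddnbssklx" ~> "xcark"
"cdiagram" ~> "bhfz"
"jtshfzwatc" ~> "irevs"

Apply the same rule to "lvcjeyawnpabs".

kbdzmzr

Each output is the input with this applied: shift every letter 1 place backward in the alphabet (wrapping around), then keep every other character starting from the first (positions 1st, 3rd, 5th, ...).
For "lvcjeyawnpabs", step one produces "kubidxzvmozar"; step two turns that into "kbdzmzr".
(Check on "cdiagram": → "bchzfqzl" → "bhfz" ✓)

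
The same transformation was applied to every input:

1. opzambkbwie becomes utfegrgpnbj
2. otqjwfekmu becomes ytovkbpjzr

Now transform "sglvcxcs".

Looking at the pairs, the operation is to shift every letter 5 places forward in the alphabet (wrapping around), then swap each adjacent pair of characters (1↔2, 3↔4, ...).
Working it through for "sglvcxcs": intermediate "xlqahchx", final "lxaqchxh".
(Check on "opzambkbwie": → "tuefrgpgbnj" → "utfegrgpnbj" ✓)

lxaqchxh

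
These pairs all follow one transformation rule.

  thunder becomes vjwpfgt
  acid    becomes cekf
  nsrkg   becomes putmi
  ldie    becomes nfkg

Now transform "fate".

In each case the input is transformed by: shift every letter 2 places forward in the alphabet (wrapping around).
"fate" → "hcvg".

hcvg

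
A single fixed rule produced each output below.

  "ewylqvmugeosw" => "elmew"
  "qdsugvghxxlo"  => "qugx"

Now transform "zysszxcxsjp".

zscj

Rule — keep one character in every 3, starting at position 1 (positions 1st, 4th, 7th, ...).
For "zysszxcxsjp" the result is "zscj".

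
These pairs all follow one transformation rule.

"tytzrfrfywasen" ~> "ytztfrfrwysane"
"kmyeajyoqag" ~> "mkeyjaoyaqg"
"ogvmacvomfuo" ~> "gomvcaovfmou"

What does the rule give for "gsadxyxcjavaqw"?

sgdayxcxajavwq

Rule — swap each adjacent pair of characters (1↔2, 3↔4, ...).
Doing the same to "gsadxyxcjavaqw": "sgdayxcxajavwq".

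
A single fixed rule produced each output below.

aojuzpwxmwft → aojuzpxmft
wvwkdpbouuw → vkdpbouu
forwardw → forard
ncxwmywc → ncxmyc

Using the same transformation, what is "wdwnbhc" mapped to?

dnbhc

Each output is the input with this applied: remove every "w".
"wdwnbhc" → "dnbhc".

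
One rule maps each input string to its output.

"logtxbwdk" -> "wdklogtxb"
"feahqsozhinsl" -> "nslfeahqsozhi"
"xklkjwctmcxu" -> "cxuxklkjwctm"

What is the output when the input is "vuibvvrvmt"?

vmtvuibvvr

The transformation: move the last 3 characters to the front (rotate right by 3).
Doing the same to "vuibvvrvmt": "vmtvuibvvr".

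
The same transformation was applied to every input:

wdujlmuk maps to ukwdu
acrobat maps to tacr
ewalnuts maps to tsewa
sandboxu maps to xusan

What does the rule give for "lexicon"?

nlex

Looking at the pairs, the operation is to move the first 3 characters to the end (rotate left by 3), then delete the first 3 characters.
Working it through for "lexicon": intermediate "iconlex", final "nlex".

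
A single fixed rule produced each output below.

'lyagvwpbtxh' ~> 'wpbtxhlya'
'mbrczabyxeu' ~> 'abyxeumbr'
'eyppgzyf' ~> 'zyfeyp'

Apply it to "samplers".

erssam

In each case the input is transformed by: move the first 3 characters to the end (rotate left by 3), then delete the first 2 characters.
Applying both steps to "samplers": "plerssam", then "erssam".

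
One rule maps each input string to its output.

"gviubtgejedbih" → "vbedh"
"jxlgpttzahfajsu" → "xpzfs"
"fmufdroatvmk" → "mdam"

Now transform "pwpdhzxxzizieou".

Rule — keep one character in every 3, starting at position 2 (positions 2nd, 5th, 8th, ...).
So "pwpdhzxxzizieou" becomes "whxzo".

whxzo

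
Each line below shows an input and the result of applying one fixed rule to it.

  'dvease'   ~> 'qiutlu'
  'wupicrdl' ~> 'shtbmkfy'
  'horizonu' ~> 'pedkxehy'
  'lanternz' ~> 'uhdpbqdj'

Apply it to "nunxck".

nsadkd

What's happening: shift every letter 10 places backward in the alphabet (wrapping around), then swap the front and back halves of the string.
On "nunxck": the first step gives "dkdnsa", and the second then gives "nsadkd".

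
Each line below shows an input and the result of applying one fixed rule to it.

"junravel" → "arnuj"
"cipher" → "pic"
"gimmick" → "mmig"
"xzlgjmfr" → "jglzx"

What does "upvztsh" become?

The transformation: delete the last 3 characters, then reverse the string.
On "upvztsh" that produces "zvpu".
(Check on "gimmick": → "gimm" → "mmig" ✓)

zvpu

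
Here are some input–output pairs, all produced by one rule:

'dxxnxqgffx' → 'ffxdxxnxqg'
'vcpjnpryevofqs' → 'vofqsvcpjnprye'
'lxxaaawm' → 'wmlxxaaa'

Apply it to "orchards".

Looking at the pairs, the operation is to swap the front and back halves of the string, then move the first 2 characters to the end (rotate left by 2).
Applying that to "orchards" gives "dsorchar".
(Check on "dxxnxqgffx": → "qgffxdxxnx" → "ffxdxxnxqg" ✓)

dsorchar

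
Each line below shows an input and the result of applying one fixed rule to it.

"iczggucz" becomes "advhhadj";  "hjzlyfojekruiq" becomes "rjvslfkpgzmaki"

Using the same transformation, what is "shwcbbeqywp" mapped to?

qxzrfccdxit

Rule — reverse the string, then shift every letter 1 place forward in the alphabet (wrapping around).
On "shwcbbeqywp": the first step gives "pwyqebbcwhs", and the second then gives "qxzrfccdxit".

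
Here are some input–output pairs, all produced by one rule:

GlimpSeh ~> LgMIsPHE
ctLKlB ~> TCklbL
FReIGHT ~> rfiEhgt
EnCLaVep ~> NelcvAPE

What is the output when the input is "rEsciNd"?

In each case the input is transformed by: swap each adjacent pair of characters (1↔2, 3↔4, ...), then flip the case of every letter.
On "rEsciNd" that produces "eRCSnID".

eRCSnID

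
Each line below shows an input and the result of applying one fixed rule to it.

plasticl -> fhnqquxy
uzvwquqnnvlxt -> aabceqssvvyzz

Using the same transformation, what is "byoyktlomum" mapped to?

The rule is to shift every letter 5 places forward in the alphabet (wrapping around), then sort the characters into alphabetical order.
Starting from "byoyktlomum": after the first operation, "gdtdpyqtrzr"; after the second, "ddgpqrrttyz".

ddgpqrrttyz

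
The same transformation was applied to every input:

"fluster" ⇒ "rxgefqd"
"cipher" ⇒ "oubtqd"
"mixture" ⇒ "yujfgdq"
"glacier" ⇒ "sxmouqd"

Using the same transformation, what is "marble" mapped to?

ymdnxq

Each output is the input with this applied: shift every letter 12 places forward in the alphabet (wrapping around).
On "marble" that produces "ymdnxq".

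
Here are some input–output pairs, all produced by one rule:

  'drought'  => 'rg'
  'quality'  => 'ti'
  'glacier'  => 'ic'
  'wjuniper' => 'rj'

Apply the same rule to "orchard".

oc

Looking at the pairs, the operation is to sort the characters into reverse alphabetical order, then keep one character in every 3, starting at position 3 (positions 3rd, 6th, 9th, ...).
Working it through for "orchard": intermediate "rrohdca", final "oc".
(Check on "glacier": → "rligeca" → "ic" ✓)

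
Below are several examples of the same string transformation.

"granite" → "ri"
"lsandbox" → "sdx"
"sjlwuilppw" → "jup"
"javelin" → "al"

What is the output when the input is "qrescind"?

rcd

Each output is the input with this applied: keep one character in every 3, starting at position 2 (positions 2nd, 5th, 8th, ...).
"qrescind" → "rcd".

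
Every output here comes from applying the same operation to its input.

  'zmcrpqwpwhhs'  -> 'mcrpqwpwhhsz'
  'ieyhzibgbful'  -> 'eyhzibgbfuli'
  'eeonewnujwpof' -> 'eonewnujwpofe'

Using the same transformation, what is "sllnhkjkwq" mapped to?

What's happening: move the first character to the end.
For "sllnhkjkwq" the result is "llnhkjkwqs".

llnhkjkwqs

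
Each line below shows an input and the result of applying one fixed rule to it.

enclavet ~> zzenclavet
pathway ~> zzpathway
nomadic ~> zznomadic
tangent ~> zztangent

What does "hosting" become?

The transformation: prepend "zz".
So "hosting" becomes "zzhosting".

zzhosting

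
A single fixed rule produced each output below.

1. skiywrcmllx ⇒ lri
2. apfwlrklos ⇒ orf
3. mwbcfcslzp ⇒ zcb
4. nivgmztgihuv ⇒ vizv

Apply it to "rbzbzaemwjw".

waz

In each case the input is transformed by: keep one character in every 3, starting at position 3 (positions 3rd, 6th, 9th, ...), then reverse the string.
Working it through for "rbzbzaemwjw": intermediate "zaw", final "waz".
(Check on "nivgmztgihuv": → "vziv" → "vizv" ✓)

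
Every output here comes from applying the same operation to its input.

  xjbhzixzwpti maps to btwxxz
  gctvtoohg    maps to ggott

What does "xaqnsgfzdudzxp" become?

Looking at the pairs, the operation is to keep every other character starting from the first (positions 1st, 3rd, 5th, ...), then sort the characters into alphabetical order.
For "xaqnsgfzdudzxp", step one produces "xqsfddx"; step two turns that into "ddfqsxx".
(Check on "gctvtoohg": → "gttog" → "ggott" ✓)

ddfqsxx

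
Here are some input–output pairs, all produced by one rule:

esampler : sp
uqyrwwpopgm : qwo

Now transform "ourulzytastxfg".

Each output is the input with this applied: keep one character in every 3, starting at position 2 (positions 2nd, 5th, 8th, ...), then delete the last character.
On "ourulzytastxfg": the first step gives "ulttg", and the second then gives "ultt".
(Check on "esampler": → "spr" → "sp" ✓)

ultt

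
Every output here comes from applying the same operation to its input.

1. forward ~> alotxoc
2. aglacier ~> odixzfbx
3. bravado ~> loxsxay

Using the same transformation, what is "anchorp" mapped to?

The rule is to shift every letter 3 places backward in the alphabet (wrapping around), then swap the first and last characters.
Applying that to "anchorp" gives "mkzelox".

mkzelox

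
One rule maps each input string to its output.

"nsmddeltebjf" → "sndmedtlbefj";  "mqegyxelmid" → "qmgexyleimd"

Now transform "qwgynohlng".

What's happening: swap each adjacent pair of characters (1↔2, 3↔4, ...).
For "qwgynohlng" the result is "wqygonlhgn".

wqygonlhgn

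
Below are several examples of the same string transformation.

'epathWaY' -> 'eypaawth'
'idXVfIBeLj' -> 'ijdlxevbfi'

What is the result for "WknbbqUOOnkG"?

wgkknnboboqu

Rule — take characters alternately from the front and the back (1st, last, 2nd, 2nd-last, ...), then convert every letter to lowercase.
Starting from "WknbbqUOOnkG": after the first operation, "WGkknnbObOqU"; after the second, "wgkknnboboqu".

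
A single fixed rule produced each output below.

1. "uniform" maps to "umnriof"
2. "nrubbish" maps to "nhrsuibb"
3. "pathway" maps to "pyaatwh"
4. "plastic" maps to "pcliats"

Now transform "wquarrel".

wlqeurar

Each output is the input with this applied: take characters alternately from the front and the back (1st, last, 2nd, 2nd-last, ...).
Doing the same to "wquarrel": "wlqeurar".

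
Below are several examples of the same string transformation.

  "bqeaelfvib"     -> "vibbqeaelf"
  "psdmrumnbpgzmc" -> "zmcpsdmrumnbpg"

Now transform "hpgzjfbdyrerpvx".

pvxhpgzjfbdyrer

In each case the input is transformed by: move the last 3 characters to the front (rotate right by 3).
On "hpgzjfbdyrerpvx" that produces "pvxhpgzjfbdyrer".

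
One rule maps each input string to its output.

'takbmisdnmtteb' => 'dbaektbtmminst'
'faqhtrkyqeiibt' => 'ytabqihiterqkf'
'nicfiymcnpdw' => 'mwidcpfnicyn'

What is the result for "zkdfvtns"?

vskndtfz

The pattern: take characters alternately from the front and the back (1st, last, 2nd, 2nd-last, ...), then swap the first and last characters.
Working it through for "zkdfvtns": intermediate "zskndtfv", final "vskndtfz".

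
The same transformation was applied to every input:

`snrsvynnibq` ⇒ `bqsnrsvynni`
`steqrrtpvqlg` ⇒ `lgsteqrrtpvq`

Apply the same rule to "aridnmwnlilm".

lmaridnmwnli

The rule is to move the last 2 characters to the front (rotate right by 2).
On "aridnmwnlilm" that produces "lmaridnmwnli".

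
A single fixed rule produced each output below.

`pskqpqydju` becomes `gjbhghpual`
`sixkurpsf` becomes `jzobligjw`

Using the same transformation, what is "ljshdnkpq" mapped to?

In each case the input is transformed by: shift every letter 9 places backward in the alphabet (wrapping around).
So "ljshdnkpq" becomes "cajyuebgh".

cajyuebgh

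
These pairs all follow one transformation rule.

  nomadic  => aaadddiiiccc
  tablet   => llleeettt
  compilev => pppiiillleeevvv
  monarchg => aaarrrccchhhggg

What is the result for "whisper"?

ssspppeeerrr

The transformation: delete the first 3 characters, then repeat every character 3 times.
"whisper" → "ssspppeeerrr".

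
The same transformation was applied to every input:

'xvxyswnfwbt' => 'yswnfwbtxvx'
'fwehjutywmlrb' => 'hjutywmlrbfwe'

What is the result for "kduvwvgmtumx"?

vwvgmtumxkdu

The transformation: move the first 3 characters to the end (rotate left by 3).
On "kduvwvgmtumx" that produces "vwvgmtumxkdu".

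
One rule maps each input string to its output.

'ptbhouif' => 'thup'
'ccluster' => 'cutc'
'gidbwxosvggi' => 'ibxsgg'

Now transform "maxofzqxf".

Each output is the input with this applied: swap the first and last characters, then keep every other character starting from the second (positions 2nd, 4th, 6th, ...).
Working it through for "maxofzqxf": intermediate "faxofzqxm", final "aozx".

aozx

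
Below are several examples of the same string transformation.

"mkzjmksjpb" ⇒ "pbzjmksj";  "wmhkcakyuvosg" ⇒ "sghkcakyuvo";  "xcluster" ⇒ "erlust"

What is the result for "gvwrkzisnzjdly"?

lywrkzisnzjd

The transformation: delete the first 2 characters, then move the last 2 characters to the front (rotate right by 2).
Applying that to "gvwrkzisnzjdly" gives "lywrkzisnzjd".
(Check on "mkzjmksjpb": → "zjmksjpb" → "pbzjmksj" ✓)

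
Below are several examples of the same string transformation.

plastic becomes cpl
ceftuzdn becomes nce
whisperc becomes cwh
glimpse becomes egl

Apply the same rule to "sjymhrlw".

wsj

In each case the input is transformed by: move the first 2 characters to the end (rotate left by 2), then keep only the last 3 characters.
"sjymhrlw" → "ymhrlwsj" → "wsj".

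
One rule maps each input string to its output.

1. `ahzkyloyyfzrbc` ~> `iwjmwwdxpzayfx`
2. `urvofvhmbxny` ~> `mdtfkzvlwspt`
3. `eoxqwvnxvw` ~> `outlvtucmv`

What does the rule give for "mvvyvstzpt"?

Looking at the pairs, the operation is to move the first 3 characters to the end (rotate left by 3), then shift every letter 2 places backward in the alphabet (wrapping around).
"mvvyvstzpt" → "yvstzptmvv" → "wtqrxnrktt".

wtqrxnrktt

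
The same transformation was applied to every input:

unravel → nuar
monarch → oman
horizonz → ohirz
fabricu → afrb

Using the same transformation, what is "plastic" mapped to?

The pattern: delete the last 3 characters, then swap each adjacent pair of characters (1↔2, 3↔4, ...).
Doing the same to "plastic": "lpsa".

lpsa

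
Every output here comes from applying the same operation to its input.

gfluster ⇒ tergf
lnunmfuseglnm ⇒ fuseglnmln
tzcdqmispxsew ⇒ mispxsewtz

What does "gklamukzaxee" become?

In each case the input is transformed by: move the first 2 characters to the end (rotate left by 2), then delete the first 3 characters.
On "gklamukzaxee": the first step gives "lamukzaxeegk", and the second then gives "ukzaxeegk".

ukzaxeegk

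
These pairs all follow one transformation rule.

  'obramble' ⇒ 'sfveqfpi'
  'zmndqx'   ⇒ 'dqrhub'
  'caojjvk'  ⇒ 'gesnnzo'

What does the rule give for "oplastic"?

The transformation: shift every letter 4 places forward in the alphabet (wrapping around).
For "oplastic" the result is "stpewxmg".

stpewxmg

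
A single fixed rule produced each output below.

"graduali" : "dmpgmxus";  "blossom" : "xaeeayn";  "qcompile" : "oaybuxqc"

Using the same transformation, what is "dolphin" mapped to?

Each output is the input with this applied: move the first character to the end, then shift every letter 12 places forward in the alphabet (wrapping around).
Working it through for "dolphin": intermediate "olphind", final "axbtuzp".

axbtuzp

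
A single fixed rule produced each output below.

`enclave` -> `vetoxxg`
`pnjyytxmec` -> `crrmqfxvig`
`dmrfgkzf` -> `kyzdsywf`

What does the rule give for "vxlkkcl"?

eddveoq

Rule — move the first 2 characters to the end (rotate left by 2), then shift every letter 7 places backward in the alphabet (wrapping around).
Applying that to "vxlkkcl" gives "eddveoq".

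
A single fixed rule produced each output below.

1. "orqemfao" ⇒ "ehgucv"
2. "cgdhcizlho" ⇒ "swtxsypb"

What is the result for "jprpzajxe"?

zfhfpqz

The transformation: delete the last 2 characters, then shift every letter 10 places backward in the alphabet (wrapping around).
On "jprpzajxe": the first step gives "jprpzaj", and the second then gives "zfhfpqz".
(Check on "cgdhcizlho": → "cgdhcizl" → "swtxsypb" ✓)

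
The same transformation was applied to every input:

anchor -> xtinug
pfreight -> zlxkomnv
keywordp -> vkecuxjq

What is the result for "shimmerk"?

The transformation: shift every letter 6 places forward in the alphabet (wrapping around), then swap the first and last characters.
For "shimmerk", step one produces "ynosskxq"; step two turns that into "qnosskxy".

qnosskxy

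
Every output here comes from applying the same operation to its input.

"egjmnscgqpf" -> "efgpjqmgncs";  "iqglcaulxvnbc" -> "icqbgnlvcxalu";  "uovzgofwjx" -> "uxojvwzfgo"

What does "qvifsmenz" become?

qzvniefms

Rule — take characters alternately from the front and the back (1st, last, 2nd, 2nd-last, ...).
Applying that to "qvifsmenz" gives "qzvniefms".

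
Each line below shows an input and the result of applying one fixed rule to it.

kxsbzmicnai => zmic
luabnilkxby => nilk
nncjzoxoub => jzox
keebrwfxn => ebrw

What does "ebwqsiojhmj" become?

Each output is the input with this applied: delete the last 3 characters, then keep only the last 4 characters.
"ebwqsiojhmj" → "ebwqsioj" → "sioj".

sioj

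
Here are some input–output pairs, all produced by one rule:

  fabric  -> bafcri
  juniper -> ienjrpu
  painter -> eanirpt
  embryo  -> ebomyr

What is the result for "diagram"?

Each output is the input with this applied: sort the characters into alphabetical order, then swap each adjacent pair of characters (1↔2, 3↔4, ...).
Starting from "diagram": after the first operation, "aadgimr"; after the second, "aagdmir".

aagdmir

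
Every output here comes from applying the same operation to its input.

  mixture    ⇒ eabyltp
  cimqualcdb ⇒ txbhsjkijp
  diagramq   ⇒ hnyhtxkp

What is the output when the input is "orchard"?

Each output is the input with this applied: move the first 2 characters to the end (rotate left by 2), then shift every letter 7 places forward in the alphabet (wrapping around).
"orchard" → "chardor" → "johykvy".

johykvy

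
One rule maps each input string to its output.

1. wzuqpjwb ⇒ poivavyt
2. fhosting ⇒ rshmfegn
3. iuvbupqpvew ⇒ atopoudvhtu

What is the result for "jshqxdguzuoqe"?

pwcftytnpdirg

Each output is the input with this applied: shift every letter 1 place backward in the alphabet (wrapping around), then move the first 3 characters to the end (rotate left by 3).
"jshqxdguzuoqe" → "irgpwcftytnpd" → "pwcftytnpdirg".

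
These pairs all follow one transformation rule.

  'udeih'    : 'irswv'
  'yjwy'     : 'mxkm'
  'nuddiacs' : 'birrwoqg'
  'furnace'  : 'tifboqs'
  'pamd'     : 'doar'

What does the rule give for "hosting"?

vcghwbu

The pattern: shift every letter 12 places backward in the alphabet (wrapping around).
For "hosting" the result is "vcghwbu".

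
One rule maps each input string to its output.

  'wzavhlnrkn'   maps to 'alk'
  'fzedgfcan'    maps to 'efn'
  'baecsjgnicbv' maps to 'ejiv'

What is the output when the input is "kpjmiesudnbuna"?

jedu

The transformation: keep one character in every 3, starting at position 3 (positions 3rd, 6th, 9th, ...).
On "kpjmiesudnbuna" that produces "jedu".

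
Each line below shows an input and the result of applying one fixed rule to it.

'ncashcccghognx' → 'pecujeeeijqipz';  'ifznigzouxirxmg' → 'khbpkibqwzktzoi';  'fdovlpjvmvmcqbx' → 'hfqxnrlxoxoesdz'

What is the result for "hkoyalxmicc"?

jmqacnzokee

The transformation: shift every letter 2 places forward in the alphabet (wrapping around).
For "hkoyalxmicc" the result is "jmqacnzokee".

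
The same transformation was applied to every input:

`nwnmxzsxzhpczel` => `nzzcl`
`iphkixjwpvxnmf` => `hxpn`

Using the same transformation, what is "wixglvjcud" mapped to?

xvu

In each case the input is transformed by: keep one character in every 3, starting at position 3 (positions 3rd, 6th, 9th, ...).
Doing the same to "wixglvjcud": "xvu".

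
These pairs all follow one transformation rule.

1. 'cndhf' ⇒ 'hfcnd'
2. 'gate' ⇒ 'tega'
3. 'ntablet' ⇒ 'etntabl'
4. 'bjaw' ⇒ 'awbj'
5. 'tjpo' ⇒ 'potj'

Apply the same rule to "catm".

Each output is the input with this applied: move the last 2 characters to the front (rotate right by 2).
Doing the same to "catm": "tmca".

tmca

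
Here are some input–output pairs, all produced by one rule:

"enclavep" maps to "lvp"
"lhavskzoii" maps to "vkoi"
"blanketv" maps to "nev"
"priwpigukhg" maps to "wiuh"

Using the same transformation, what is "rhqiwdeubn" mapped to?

idun

Looking at the pairs, the operation is to delete the first 2 characters, then keep every other character starting from the second (positions 2nd, 4th, 6th, ...).
"rhqiwdeubn" → "idun".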